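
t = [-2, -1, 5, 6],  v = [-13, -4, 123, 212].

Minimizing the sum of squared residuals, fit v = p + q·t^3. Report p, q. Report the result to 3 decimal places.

With design matrix A, AᵀA = [[4, 332]; [332, 62346]] and Aᵀv = [318, 61275]ᵀ.
Δ = 4·62346 − 332² = 139160.
p = (318·62346 − 332·61275)/139160 = -9237/2485; q = (4·61275 − 332·318)/139160 = 4983/4970.

p = -3.717, q = 1.003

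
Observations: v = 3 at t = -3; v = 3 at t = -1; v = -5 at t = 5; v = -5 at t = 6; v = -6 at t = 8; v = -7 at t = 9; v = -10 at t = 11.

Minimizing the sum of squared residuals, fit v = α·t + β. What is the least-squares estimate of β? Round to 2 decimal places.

Entries of MᵀM: Σt·t = 337, Σt = 35, Σ1 = 7.
Moment sums: Σt·v = -288, Σv = -27.
So MᵀM·[α, β]ᵀ = Mᵀv: [[337, 35]; [35, 7]]·[α, β]ᵀ = [-288, -27]ᵀ.
det = 337·7 − 35² = 1134.
α = ((-288)·7 − 35·(-27))/1134 = -17/18; β = (337·(-27) − 35·(-288))/1134 = 109/126.

β = 0.87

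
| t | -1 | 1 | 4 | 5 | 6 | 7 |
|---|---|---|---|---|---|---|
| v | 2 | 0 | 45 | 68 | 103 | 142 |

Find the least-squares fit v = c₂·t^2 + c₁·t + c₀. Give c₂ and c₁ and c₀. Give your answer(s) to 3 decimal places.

c₂ = 3.063, c₁ = -0.918, c₀ = -1.970

Compute the Gram sums: Σt^2·t^2 = 4580, Σt^2·t = 748, Σt^2 = 128, Σt·t = 128, Σt = 22, Σ1 = 6.
And Σt^2·v = 13088, Σt·v = 2130, Σv = 360.
So XᵀX·[c₂, c₁, c₀]ᵀ = Xᵀv: [[4580, 748, 128]; [748, 128, 22]; [128, 22, 6]]·[c₂, c₁, c₀]ᵀ = [13088, 2130, 360]ᵀ.
Solving the 3×3 system (Gaussian elimination) gives c₂ = 11347/3705, c₁ = -179/195, c₀ = -2433/1235.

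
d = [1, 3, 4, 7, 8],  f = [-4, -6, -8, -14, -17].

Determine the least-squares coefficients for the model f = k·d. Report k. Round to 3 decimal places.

The normal system AᵀA·[k]ᵀ = Aᵀf is [[139]]·[k]ᵀ = [-288]ᵀ.
k = (-288)/139 = -2.07194.

k = -2.072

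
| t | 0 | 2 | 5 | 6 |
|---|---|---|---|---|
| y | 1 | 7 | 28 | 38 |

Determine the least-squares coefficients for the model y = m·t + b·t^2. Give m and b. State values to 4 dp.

m = 2.0541, b = 0.7120

Entries of MᵀM: Σt·t = 65, Σt·t^2 = 349, Σt^2·t^2 = 1937.
Moment sums: Σt·y = 382, Σt^2·y = 2096.
So MᵀM·[m, b]ᵀ = Mᵀy: [[65, 349]; [349, 1937]]·[m, b]ᵀ = [382, 2096]ᵀ.
det = 65·1937 − 349² = 4104.
m = (382·1937 − 349·2096)/4104 = 1405/684; b = (65·2096 − 349·382)/4104 = 487/684.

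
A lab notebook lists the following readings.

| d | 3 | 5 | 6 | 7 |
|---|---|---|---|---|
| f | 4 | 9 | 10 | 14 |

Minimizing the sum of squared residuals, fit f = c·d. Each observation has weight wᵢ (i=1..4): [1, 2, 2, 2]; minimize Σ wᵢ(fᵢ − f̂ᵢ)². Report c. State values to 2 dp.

The normal system XᵀWX·[c]ᵀ = XᵀWf is [[229]]·[c]ᵀ = [418]ᵀ.
c = 418/229 = 1.82533.

c = 1.83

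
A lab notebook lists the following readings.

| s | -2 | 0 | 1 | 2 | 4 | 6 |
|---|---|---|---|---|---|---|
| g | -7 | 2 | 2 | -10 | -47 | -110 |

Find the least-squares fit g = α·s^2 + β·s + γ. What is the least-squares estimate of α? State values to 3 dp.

From the data, Σs^2·s^2 = 1585, Σs^2·s = 281, Σs^2 = 61, Σs·s = 61, Σs = 11, Σ1 = 6.
Right-hand side: Σs^2·g = -4778, Σs·g = -852, Σg = -170.
AᵀA·[α, β, γ]ᵀ = Aᵀg becomes [[1585, 281, 61]; [281, 61, 11]; [61, 11, 6]]·[α, β, γ]ᵀ = [-4778, -852, -170]ᵀ.
Inverting the 3×3 Gram matrix, [α, β, γ]ᵀ = [-2839/924, -2327/4620, 421/110]ᵀ.

α = -3.073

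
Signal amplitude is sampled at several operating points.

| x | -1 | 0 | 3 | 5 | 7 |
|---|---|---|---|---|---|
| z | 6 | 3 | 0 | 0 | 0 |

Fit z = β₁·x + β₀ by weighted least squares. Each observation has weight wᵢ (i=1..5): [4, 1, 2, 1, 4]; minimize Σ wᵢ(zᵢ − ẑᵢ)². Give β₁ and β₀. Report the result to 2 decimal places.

Entries of AᵀWA: Σwᵢ·x·x = 243, Σwᵢ·x = 35, Σwᵢ·1 = 12.
For AᵀWz: Σwᵢ·x·z = -24, Σwᵢ·z = 27.
Normal equations: [[243, 35]; [35, 12]]·[β₁, β₀]ᵀ = [-24, 27]ᵀ.
det = 243·12 − 35² = 1691.
β₁ = ((-24)·12 − 35·27)/1691 = -1233/1691; β₀ = (243·27 − 35·(-24))/1691 = 7401/1691.

β₁ = -0.73, β₀ = 4.38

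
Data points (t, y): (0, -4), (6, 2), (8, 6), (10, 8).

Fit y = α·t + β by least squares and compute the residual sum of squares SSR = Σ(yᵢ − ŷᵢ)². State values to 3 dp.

The normal system MᵀM·[α, β]ᵀ = Mᵀy is [[200, 24]; [24, 4]]·[α, β]ᵀ = [140, 12]ᵀ.
Determinant 200·4 − 24² = 224.
α = (140·4 − 24·12)/224 = 17/14; β = (200·12 − 24·140)/224 = -30/7.
Residuals: 2/7, -1, 4/7, 1/7; SSR = 10/7.

SSR = 1.429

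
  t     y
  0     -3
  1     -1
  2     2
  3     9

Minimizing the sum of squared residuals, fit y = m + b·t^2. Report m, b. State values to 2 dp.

m = -2.79, b = 1.30

Normal-equation sums: Σ1 = 4, Σt^2 = 14, Σt^2·t^2 = 98.
And Σy = 7, Σt^2·y = 88.
det = 4·98 − 14² = 196.
m = (7·98 − 14·88)/196 = -39/14; b = (4·88 − 14·7)/196 = 127/98.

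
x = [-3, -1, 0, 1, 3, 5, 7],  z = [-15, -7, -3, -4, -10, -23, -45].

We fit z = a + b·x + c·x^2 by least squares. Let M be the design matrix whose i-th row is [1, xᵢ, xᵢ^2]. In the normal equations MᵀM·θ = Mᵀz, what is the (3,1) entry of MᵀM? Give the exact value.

94

Row 3 ↔ basis x^2, column 1 ↔ basis 1, so (MᵀM)_{3,1} = Σᵢ x^2 = (9)·(1) + (1)·(1) + (0)·(1) + (1)·(1) + (9)·(1) + (25)·(1) + (49)·(1) = 94.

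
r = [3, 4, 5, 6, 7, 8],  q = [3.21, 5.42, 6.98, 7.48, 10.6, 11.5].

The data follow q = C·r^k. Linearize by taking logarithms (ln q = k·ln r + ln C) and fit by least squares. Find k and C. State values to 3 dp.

k = 1.263, C = 0.860

With ln qᵢ as the transformed response and ln rᵢ as the regressor:
Σln r = 9.9115, Σ(ln r)² = 17.0401, Σln q = 11.6148, Σln r·ln q = 20.0296.
Equations: 17.0401·k + 9.9115·ln C = 20.0296;  9.9115·k + 6·ln C = 11.6148.
Δ = 17.0401·6 − (9.9115)² = 4.0036; k = (20.0296·6 − 9.9115·11.6148)/4.0036 = 1.26328, ln C = (17.0401·11.6148 − 9.9115·20.0296)/4.0036 = -0.15102, so C = exp(-0.15102) = 0.85983.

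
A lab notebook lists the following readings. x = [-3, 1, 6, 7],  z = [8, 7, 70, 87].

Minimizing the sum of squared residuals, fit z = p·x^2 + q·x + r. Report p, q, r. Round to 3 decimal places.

p = 1.347, q = 2.671, r = 3.664

Compute the Gram sums: Σx^2·x^2 = 3779, Σx^2·x = 533, Σx^2 = 95, Σx·x = 95, Σx = 11, Σ1 = 4.
Right-hand side: Σx^2·z = 6862, Σx·z = 1012, Σz = 172.
Row-reducing yields p = 889/660, q = 1763/660, r = 403/110.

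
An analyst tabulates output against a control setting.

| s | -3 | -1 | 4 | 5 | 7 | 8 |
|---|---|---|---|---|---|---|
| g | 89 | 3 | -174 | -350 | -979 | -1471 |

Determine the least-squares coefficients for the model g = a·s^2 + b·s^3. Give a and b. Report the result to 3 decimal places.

Normal-equation sums: Σs^2·s^2 = 7460, Σs^2·s^3 = 53480, Σs^3·s^3 = 400244.
For Mᵀg: Σs^2·g = -152845, Σs^3·g = -1146241.
Normal equations: [[7460, 53480]; [53480, 400244]]·[a, b]ᵀ = [-152845, -1146241]ᵀ.
Δ = 7460·400244 − 53480² = 125709840.
a = ((-152845)·400244 − 53480·(-1146241))/125709840 = 2094575/2095164; b = (7460·(-1146241) − 53480·(-152845))/125709840 = -6280121/2095164.

a = 1.000, b = -2.997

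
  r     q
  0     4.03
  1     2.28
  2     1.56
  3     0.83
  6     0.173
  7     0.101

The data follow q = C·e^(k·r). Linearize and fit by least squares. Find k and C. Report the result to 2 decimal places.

Linearized form: ln q = k·r + ln C. From the 6 transformed points,
XᵀX = [[99.0000, 19.0000]; [19.0000, 6]], rhs = [-25.4207, -1.5708]ᵀ  (here Σr = 19.0000, Σ(r)² = 99.0000, Σln q = -1.5708, Σr·ln q = -25.4207).
Slope k = (n·Σr·ln q − Σr·Σln q)/(n·Σ(r)² − (Σr)²) = (6·-25.4207 − 19.0000·-1.5708)/233.0000 = -0.52652; ln C = (Σln q − k·Σr)/n = 1.40551, so C = exp(1.40551) = 4.07760.

k = -0.53, C = 4.08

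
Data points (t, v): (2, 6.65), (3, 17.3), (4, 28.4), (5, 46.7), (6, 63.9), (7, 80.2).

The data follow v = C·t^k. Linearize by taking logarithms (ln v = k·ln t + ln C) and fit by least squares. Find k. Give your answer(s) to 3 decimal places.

Taking logs, ln v = k·ln t + ln C, so regress ln v on ln t.
AᵀA = [[13.1965, 8.5252]; [8.5252, 6]], rhs = [31.2512, 20.4773]ᵀ  (here Σln t = 8.5252, Σ(ln t)² = 13.1965, Σln v = 20.4773, Σln t·ln v = 31.2512).
Δ = 13.1965·6 − (8.5252)² = 6.5005; k = (31.2512·6 − 8.5252·20.4773)/6.5005 = 1.98987, ln C = (13.1965·20.4773 − 8.5252·31.2512)/6.5005 = 0.58556.

k = 1.990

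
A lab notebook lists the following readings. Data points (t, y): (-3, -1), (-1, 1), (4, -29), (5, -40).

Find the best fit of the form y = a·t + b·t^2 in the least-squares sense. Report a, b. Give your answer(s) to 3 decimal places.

a = -2.820, b = -1.057

Normal-equation sums: Σt·t = 51, Σt·t^2 = 161, Σt^2·t^2 = 963.
Moment sums: Σt·y = -314, Σt^2·y = -1472.
So AᵀA·[a, b]ᵀ = Aᵀy: [[51, 161]; [161, 963]]·[a, b]ᵀ = [-314, -1472]ᵀ.
Eliminating b: 963·(row 1) − 161·(row 2) gives 23192·a = 963·(-314) − 161·(-1472) = -65390, so a = -2515/892.
Then b = ((-1472) − 161·(-2515/892))/963 = -943/892.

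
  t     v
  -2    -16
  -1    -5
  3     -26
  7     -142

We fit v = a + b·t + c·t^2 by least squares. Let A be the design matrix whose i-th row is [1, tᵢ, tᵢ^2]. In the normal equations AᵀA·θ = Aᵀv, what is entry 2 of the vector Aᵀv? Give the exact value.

Entry 2 ↔ basis t, so (Aᵀv)_{2} = Σᵢ (t)·vᵢ = (-2)·(-16) + (-1)·(-5) + (3)·(-26) + (7)·(-142) = -1035.

-1035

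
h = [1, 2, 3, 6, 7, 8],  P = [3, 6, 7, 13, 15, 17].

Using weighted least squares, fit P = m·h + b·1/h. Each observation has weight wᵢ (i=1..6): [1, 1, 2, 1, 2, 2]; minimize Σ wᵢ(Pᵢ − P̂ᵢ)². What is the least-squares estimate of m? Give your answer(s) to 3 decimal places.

Sums needed: Σwᵢ·h·h = 285, Σwᵢ·h·1/h = 9, Σwᵢ·1/h·1/h = 2465/1568.
And Σwᵢ·h·P = 617, Σwᵢ·1/h·P = 1795/84.
det = 285·(2465/1568) − 9² = 575517/1568.
m = (617·(2465/1568) − 9·(1795/84))/(575517/1568) = 1219345/575517; b = (285·(1795/84) − 9·617)/(575517/1568) = 842296/575517.

m = 2.119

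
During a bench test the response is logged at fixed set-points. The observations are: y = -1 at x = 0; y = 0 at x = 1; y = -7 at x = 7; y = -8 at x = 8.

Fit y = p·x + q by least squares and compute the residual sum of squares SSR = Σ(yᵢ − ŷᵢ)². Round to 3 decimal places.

Normal-equation sums: Σx·x = 114, Σx = 16, Σ1 = 4.
And Σx·y = -113, Σy = -16.
So MᵀM·[p, q]ᵀ = Mᵀy: [[114, 16]; [16, 4]]·[p, q]ᵀ = [-113, -16]ᵀ.
Eliminating q: 4·(row 1) − 16·(row 2) gives 200·p = 4·(-113) − 16·(-16) = -196, so p = -49/50.
Then q = ((-16) − 16·(-49/50))/4 = -2/25.
Residuals: -23/25, 53/50, -3/50, -2/25; SSR = 99/50.

SSR = 1.980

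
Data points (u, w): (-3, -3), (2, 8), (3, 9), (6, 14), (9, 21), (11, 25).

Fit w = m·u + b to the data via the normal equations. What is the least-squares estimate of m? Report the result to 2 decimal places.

The normal equations are: 260·m + 28·b = 600;  28·m + 6·b = 74.
Δ = 260·6 − 28² = 776.
m = (600·6 − 28·74)/776 = 191/97; b = (260·74 − 28·600)/776 = 305/97.

m = 1.97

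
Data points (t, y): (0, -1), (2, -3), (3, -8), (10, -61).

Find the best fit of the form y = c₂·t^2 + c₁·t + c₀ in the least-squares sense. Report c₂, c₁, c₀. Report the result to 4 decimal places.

AᵀA·[c₂, c₁, c₀]ᵀ = Aᵀy reads: 10097·c₂ + 1035·c₁ + 113·c₀ = -6184;  1035·c₂ + 113·c₁ + 15·c₀ = -640;  113·c₂ + 15·c₁ + 4·c₀ = -73.
Inverting the 3×3 Gram matrix, [c₂, c₁, c₀]ᵀ = [-10039/18218, -9445/18218, -6729/9109]ᵀ.

c₂ = -0.5510, c₁ = -0.5184, c₀ = -0.7387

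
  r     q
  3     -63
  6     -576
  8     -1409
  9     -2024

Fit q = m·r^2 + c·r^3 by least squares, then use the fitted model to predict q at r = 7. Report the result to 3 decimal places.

Sums needed: Σr^2·r^2 = 12034, Σr^2·r^3 = 99836, Σr^3·r^3 = 840970.
Right-hand side: Σr^2·q = -275423, Σr^3·q = -2323021.
AᵀA·[m, c]ᵀ = Aᵀq becomes [[12034, 99836]; [99836, 840970]]·[m, c]ᵀ = [-275423, -2323021]ᵀ.
Eliminating c: 840970·(row 1) − 99836·(row 2) gives 153006084·m = 840970·(-275423) − 99836·(-2323021) = 298644246, so m = 1843483/944482.
Then c = ((-2323021) − 99836·(1843483/944482))/840970 = -257073/85862.
At r = 7: q̂ = (1843483/944482)·(49) + (-257073/85862)·(343) = -62828983/67463.

q̂ = -931.310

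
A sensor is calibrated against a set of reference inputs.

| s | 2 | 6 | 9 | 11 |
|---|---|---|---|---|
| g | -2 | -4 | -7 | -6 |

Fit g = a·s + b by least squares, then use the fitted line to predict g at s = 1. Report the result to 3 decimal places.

ĝ = -1.620

Compute the Gram sums: Σs·s = 242, Σs = 28, Σ1 = 4.
And Σs·g = -157, Σg = -19.
Eliminating b: 4·(row 1) − 28·(row 2) gives 184·a = 4·(-157) − 28·(-19) = -96, so a = -12/23.
Then b = ((-19) − 28·(-12/23))/4 = -101/92.
At s = 1: ĝ = (-12/23)·(1) + (-101/92)·(1) = -149/92.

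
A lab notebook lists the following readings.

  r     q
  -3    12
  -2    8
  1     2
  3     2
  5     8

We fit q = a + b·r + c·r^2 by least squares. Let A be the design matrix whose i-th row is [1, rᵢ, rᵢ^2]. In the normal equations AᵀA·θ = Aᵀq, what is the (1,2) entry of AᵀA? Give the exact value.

4

Row 1 ↔ basis 1, column 2 ↔ basis r, so (AᵀA)_{1,2} = Σᵢ r = (1)·(-3) + (1)·(-2) + (1)·(1) + (1)·(3) + (1)·(5) = 4.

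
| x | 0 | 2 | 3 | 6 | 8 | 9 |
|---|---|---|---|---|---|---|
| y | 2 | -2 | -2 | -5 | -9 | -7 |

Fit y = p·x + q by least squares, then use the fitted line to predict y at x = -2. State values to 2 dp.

ŷ = 3.29

With design matrix A, AᵀA = [[194, 28]; [28, 6]] and Aᵀy = [-175, -23]ᵀ.
Eliminating q: 6·(row 1) − 28·(row 2) gives 380·p = 6·(-175) − 28·(-23) = -406, so p = -203/190.
Then q = ((-23) − 28·(-203/190))/6 = 219/190.
At x = -2: ŷ = (-203/190)·(-2) + (219/190)·(1) = 125/38.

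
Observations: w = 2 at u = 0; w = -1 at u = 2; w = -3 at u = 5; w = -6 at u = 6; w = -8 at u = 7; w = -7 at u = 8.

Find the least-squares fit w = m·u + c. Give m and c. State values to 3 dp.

The normal equations are: 178·m + 28·c = -165;  28·m + 6·c = -23.
(Σu·u = 178, Σu = 28, Σ1 = 6, Σu·w = -165, Σw = -23.)
Determinant 178·6 − 28² = 284.
m = ((-165)·6 − 28·(-23))/284 = -173/142; c = (178·(-23) − 28·(-165))/284 = 263/142.

m = -1.218, c = 1.852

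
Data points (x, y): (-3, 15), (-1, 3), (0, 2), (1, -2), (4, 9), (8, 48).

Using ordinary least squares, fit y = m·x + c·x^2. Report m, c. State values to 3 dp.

Entries of AᵀA: Σx·x = 91, Σx·x^2 = 549, Σx^2·x^2 = 4435.
For Aᵀy: Σx·y = 370, Σx^2·y = 3352.
So AᵀA·[m, c]ᵀ = Aᵀy: [[91, 549]; [549, 4435]]·[m, c]ᵀ = [370, 3352]ᵀ.
Determinant 91·4435 − 549² = 102184.
m = (370·4435 − 549·3352)/102184 = -99649/51092; c = (91·3352 − 549·370)/102184 = 50951/51092.

m = -1.950, c = 0.997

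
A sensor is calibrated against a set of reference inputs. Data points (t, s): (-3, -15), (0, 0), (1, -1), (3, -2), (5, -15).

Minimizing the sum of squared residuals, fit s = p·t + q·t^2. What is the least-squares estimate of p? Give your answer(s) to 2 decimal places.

The normal system XᵀX·[p, q]ᵀ = Xᵀs is [[44, 126]; [126, 788]]·[p, q]ᵀ = [-37, -529]ᵀ.
Eliminating q: 788·(row 1) − 126·(row 2) gives 18796·p = 788·(-37) − 126·(-529) = 37498, so p = 18749/9398.
Then q = ((-529) − 126·(18749/9398))/788 = -9307/9398.

p = 1.99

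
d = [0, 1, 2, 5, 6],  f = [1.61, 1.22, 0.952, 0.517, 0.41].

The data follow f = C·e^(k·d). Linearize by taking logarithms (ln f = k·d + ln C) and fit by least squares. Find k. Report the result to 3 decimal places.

Linearized form: ln f = k·d + ln C. From the 5 transformed points,
Σd = 14.0000, Σ(d)² = 66.0000, Σln f = -0.9254, Σd·ln f = -8.5477.
Equations: 66.0000·k + 14.0000·ln C = -8.5477;  14.0000·k + 5·ln C = -0.9254.
Δ = 66.0000·5 − (14.0000)² = 134.0000; k = (-8.5477·5 − 14.0000·-0.9254)/134.0000 = -0.22226, ln C = (66.0000·-0.9254 − 14.0000·-8.5477)/134.0000 = 0.43724.

k = -0.222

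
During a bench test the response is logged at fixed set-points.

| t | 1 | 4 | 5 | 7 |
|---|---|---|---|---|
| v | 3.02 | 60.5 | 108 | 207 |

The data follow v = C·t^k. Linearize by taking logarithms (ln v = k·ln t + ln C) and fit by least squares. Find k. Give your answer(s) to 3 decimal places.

k = 2.185

Let Y = ln v. Fitting Y = k·ln t + ln C by least squares:
Σln t = 4.9416, Σ(ln t)² = 8.2987, Σln v = 15.2228, Σln t·ln v = 23.6001.
Equations: 8.2987·k + 4.9416·ln C = 23.6001;  4.9416·k + 4·ln C = 15.2228.
Solving (det = 8.7748): k = 2.18521, ln C = 1.10606.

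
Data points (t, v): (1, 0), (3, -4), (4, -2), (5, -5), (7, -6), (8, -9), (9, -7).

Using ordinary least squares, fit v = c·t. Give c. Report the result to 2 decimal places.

Forming XᵀX = [[245]] and Xᵀv = [-222]ᵀ gives XᵀX·[c]ᵀ = Xᵀv.
c = (-222)/245 = -0.906122.

c = -0.91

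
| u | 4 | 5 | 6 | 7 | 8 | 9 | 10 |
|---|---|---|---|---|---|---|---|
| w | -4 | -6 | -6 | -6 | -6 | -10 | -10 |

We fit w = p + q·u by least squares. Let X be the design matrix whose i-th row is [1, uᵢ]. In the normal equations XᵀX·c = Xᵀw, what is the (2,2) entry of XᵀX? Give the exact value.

Row 2 ↔ basis u, column 2 ↔ basis u, so (XᵀX)_{2,2} = Σᵢ (u)·(u) = (4)·(4) + (5)·(5) + (6)·(6) + (7)·(7) + (8)·(8) + (9)·(9) + (10)·(10) = 371.

371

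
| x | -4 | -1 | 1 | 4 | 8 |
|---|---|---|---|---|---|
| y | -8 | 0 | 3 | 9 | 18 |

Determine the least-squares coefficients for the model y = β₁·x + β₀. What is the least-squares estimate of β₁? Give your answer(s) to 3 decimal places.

Compute the Gram sums: Σx·x = 98, Σx = 8, Σ1 = 5.
And Σx·y = 215, Σy = 22.
det = 98·5 − 8² = 426.
β₁ = (215·5 − 8·22)/426 = 899/426; β₀ = (98·22 − 8·215)/426 = 218/213.

β₁ = 2.110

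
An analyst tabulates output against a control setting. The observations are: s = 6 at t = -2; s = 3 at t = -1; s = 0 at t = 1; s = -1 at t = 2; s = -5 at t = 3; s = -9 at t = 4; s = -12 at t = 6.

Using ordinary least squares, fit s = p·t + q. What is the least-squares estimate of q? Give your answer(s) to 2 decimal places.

From the data, Σt·t = 71, Σt = 13, Σ1 = 7.
Moment sums: Σt·s = -140, Σs = -18.
Δ = 71·7 − 13² = 328.
p = ((-140)·7 − 13·(-18))/328 = -373/164; q = (71·(-18) − 13·(-140))/328 = 271/164.

q = 1.65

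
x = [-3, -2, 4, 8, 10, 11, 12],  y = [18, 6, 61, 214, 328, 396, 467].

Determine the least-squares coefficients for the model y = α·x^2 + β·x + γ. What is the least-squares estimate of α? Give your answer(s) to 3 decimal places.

Setting ∂/∂α … = 0 gives: 49826·α + 4600·β + 458·γ = 162822;  4600·α + 458·β + 40·γ = 15130;  458·α + 40·β + 7·γ = 1490.
Row-reducing yields α = 3274843/1093161, β = 3218845/1093161, γ = 8476/364387.

α = 2.996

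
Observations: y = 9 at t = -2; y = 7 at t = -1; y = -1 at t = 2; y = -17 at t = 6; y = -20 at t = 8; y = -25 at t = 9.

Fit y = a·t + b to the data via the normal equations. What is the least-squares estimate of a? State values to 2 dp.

a = -3.13

XᵀX·[a, b]ᵀ = Xᵀy reads: 190·a + 22·b = -514;  22·a + 6·b = -47.
(Σt·t = 190, Σt = 22, Σ1 = 6, Σt·y = -514, Σy = -47.)
Eliminating b: 6·(row 1) − 22·(row 2) gives 656·a = 6·(-514) − 22·(-47) = -2050, so a = -25/8.
Then b = ((-47) − 22·(-25/8))/6 = 29/8.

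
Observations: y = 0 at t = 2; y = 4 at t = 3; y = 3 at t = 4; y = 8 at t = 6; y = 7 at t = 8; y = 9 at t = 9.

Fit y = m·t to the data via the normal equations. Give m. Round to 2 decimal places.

m = 1.00

Entries of MᵀM: Σt·t = 210.
And Σt·y = 209.
Normal equations: [[210]]·[m]ᵀ = [209]ᵀ.
m = 209/210 = 0.995238.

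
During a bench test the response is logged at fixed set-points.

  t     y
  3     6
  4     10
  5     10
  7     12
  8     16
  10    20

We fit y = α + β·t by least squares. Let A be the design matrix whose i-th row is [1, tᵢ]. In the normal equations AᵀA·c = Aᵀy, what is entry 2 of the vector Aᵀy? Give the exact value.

Entry 2 ↔ basis t, so (Aᵀy)_{2} = Σᵢ (t)·yᵢ = (3)·(6) + (4)·(10) + (5)·(10) + (7)·(12) + (8)·(16) + (10)·(20) = 520.

520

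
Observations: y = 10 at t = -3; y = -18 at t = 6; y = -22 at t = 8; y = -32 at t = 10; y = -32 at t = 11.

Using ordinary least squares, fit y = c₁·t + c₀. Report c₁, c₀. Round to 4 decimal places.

Normal-equation sums: Σt·t = 330, Σt = 32, Σ1 = 5.
Moment sums: Σt·y = -986, Σy = -94.
So XᵀX·[c₁, c₀]ᵀ = Xᵀy: [[330, 32]; [32, 5]]·[c₁, c₀]ᵀ = [-986, -94]ᵀ.
Eliminating c₀: 5·(row 1) − 32·(row 2) gives 626·c₁ = 5·(-986) − 32·(-94) = -1922, so c₁ = -961/313.
Then c₀ = ((-94) − 32·(-961/313))/5 = 266/313.

c₁ = -3.0703, c₀ = 0.8498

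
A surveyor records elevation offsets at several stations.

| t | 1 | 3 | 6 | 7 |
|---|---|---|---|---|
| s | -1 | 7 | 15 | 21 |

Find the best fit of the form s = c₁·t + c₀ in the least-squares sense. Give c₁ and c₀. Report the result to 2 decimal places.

c₁ = 3.45, c₀ = -4.16

Forming XᵀX = [[95, 17]; [17, 4]] and Xᵀs = [257, 42]ᵀ gives XᵀX·[c₁, c₀]ᵀ = Xᵀs.
det = 95·4 − 17² = 91.
c₁ = (257·4 − 17·42)/91 = 314/91; c₀ = (95·42 − 17·257)/91 = -379/91.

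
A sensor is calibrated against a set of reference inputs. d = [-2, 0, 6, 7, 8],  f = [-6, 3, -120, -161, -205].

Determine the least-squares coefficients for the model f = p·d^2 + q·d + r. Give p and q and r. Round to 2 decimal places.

Normal-equation sums: Σd^2·d^2 = 7809, Σd^2·d = 1063, Σd^2 = 153, Σd·d = 153, Σd = 19, Σ1 = 5.
And Σd^2·f = -25353, Σd·f = -3475, Σf = -489.
So AᵀA·[p, q, r]ᵀ = Aᵀf: [[7809, 1063, 153]; [1063, 153, 19]; [153, 19, 5]]·[p, q, r]ᵀ = [-25353, -3475, -489]ᵀ.
Row-reducing yields p = -19009/6481, q = -16383/6481, r = 10089/6481.

p = -2.93, q = -2.53, r = 1.56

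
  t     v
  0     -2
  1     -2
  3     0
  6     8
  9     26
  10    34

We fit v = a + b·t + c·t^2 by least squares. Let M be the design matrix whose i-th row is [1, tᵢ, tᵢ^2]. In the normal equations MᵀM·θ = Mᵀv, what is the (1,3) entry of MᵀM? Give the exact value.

227

Row 1 ↔ basis 1, column 3 ↔ basis t^2, so (MᵀM)_{1,3} = Σᵢ t^2 = (1)·(0) + (1)·(1) + (1)·(9) + (1)·(36) + (1)·(81) + (1)·(100) = 227.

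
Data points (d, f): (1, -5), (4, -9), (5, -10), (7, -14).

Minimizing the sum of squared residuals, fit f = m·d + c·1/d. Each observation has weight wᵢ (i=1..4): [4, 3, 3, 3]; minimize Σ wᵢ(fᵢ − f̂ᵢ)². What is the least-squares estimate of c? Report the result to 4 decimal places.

Forming MᵀWM = [[274, 13]; [13, 85627/19600]] and MᵀWf = [-572, -155/4]ᵀ gives MᵀWM·[m, c]ᵀ = MᵀWf.
Eliminating c: (85627/19600)·(row 1) − 13·(row 2) gives (10074699/9800)·m = (85627/19600)·(-572) − 13·(-155/4) = -4888143/2450, so m = -2172508/1119411.
Then c = ((-155/4) − 13·(-2172508/1119411))/(85627/19600) = -3464300/1119411.

c = -3.0948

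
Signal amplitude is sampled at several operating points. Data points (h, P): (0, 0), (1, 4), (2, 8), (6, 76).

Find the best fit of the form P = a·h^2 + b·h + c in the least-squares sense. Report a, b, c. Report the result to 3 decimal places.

a = 2.104, b = -0.064, c = 0.576

Setting ∂/∂a … = 0 gives: 1313·a + 225·b + 41·c = 2772;  225·a + 41·b + 9·c = 476;  41·a + 9·b + 4·c = 88.
(Σh^2·h^2 = 1313, Σh^2·h = 225, Σh^2 = 41, Σh·h = 41, Σh = 9, Σ1 = 4, Σh^2·P = 2772, Σh·P = 476, ΣP = 88.)
Inverting the 3×3 Gram matrix, [a, b, c]ᵀ = [949/451, -29/451, 260/451]ᵀ.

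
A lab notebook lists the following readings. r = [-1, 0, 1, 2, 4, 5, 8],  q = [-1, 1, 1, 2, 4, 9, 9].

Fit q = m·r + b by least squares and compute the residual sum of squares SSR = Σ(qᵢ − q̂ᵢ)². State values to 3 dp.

The normal equations are: 111·m + 19·b = 139;  19·m + 7·b = 25.
det = 111·7 − 19² = 416.
m = (139·7 − 19·25)/416 = 249/208; b = (111·25 − 19·139)/416 = 67/208.
Residuals: -1/8, 141/208, -27/52, -149/208, -231/208, 35/13, -187/208; SSR = 1097/104.

SSR = 10.548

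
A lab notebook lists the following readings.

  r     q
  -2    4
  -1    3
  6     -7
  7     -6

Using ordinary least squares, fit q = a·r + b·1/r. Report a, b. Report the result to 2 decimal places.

a = -0.94, b = -2.50

Setting ∂/∂a … = 0 gives: 90·a + 4·b = -95;  4·a + (1145/882)·b = -295/42.
(Σr·r = 90, Σr·1/r = 4, Σ1/r·1/r = 1145/882, Σr·q = -95, Σ1/r·q = -295/42.)
Δ = 90·(1145/882) − 4² = 4941/49.
a = ((-95)·(1145/882) − 4·(-295/42))/(4941/49) = -83995/88938; b = (90·(-295/42) − 4·(-95))/(4941/49) = -12355/4941.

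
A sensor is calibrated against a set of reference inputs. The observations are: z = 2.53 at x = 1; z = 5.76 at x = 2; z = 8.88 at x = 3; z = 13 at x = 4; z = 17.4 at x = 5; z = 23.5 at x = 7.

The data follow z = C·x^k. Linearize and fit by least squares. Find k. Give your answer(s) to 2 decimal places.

k = 1.16

Linearized form: ln z = k·ln x + ln C. From the 6 transformed points,
XᵀX = [[9.9861, 6.7334]; [6.7334, 6]], rhs = [17.9091, 13.4414]ᵀ  (here Σln x = 6.7334, Σ(ln x)² = 9.9861, Σln z = 13.4414, Σln x·ln z = 17.9091).
Δ = 9.9861·6 − (6.7334)² = 14.5777; k = (17.9091·6 − 6.7334·13.4414)/14.5777 = 1.16264, ln C = (9.9861·13.4414 − 6.7334·17.9091)/14.5777 = 0.93548.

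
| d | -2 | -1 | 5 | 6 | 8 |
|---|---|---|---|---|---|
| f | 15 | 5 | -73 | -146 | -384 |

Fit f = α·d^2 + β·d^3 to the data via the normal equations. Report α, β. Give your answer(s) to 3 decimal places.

α = 1.998, β = -1.000

With design matrix A, AᵀA = [[6034, 43636]; [43636, 324490]] and Aᵀf = [-31592, -237394]ᵀ.
Δ = 6034·324490 − 43636² = 53872164.
α = ((-31592)·324490 − 43636·(-237394))/53872164 = 1169962/585567; β = (6034·(-237394) − 43636·(-31592))/53872164 = -585727/585567.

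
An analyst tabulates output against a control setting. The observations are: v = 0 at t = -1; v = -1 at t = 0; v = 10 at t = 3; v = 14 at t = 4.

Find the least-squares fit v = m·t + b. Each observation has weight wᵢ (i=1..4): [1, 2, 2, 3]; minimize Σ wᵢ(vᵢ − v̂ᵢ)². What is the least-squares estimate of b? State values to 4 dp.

b = 0.5830

MᵀWM·[m, b]ᵀ = MᵀWv reads: 67·m + 17·b = 228;  17·m + 8·b = 60.
det = 67·8 − 17² = 247.
m = (228·8 − 17·60)/247 = 804/247; b = (67·60 − 17·228)/247 = 144/247.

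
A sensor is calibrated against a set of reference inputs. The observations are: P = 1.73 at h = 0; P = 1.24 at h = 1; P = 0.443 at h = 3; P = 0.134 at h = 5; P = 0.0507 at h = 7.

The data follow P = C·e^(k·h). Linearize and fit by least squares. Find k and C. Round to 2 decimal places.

k = -0.52, C = 1.92

Linearized form: ln P = k·h + ln C. From the 5 transformed points,
Over the data: Σh = 16.0000, Σ(h)² = 84.0000, Σln P = -5.0427, Σh·ln P = -33.1498.
Normal system: [[84.0000, 16.0000]; [16.0000, 5]]·[k, ln C]ᵀ = [-33.1498, -5.0427]ᵀ.
Slope k = (n·Σh·ln P − Σh·Σln P)/(n·Σ(h)² − (Σh)²) = (5·-33.1498 − 16.0000·-5.0427)/164.0000 = -0.51869; ln C = (Σln P − k·Σh)/n = 0.65128, so C = exp(0.65128) = 1.91800.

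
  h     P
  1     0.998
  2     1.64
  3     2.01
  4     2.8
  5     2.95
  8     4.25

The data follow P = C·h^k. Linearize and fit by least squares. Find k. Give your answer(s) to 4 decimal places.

Taking logs, ln P = k·ln h + ln C, so regress ln P on ln h.
Over the data: Σln h = 6.8669, Σ(ln h)² = 10.5236, Σln P = 4.7492, Σln h·ln P = 7.2871.
Normal system: [[10.5236, 6.8669]; [6.8669, 6]]·[k, ln C]ᵀ = [7.2871, 4.7492]ᵀ.
Δ = 10.5236·6 − (6.8669)² = 15.9867; k = (7.2871·6 − 6.8669·4.7492)/15.9867 = 0.69498, ln C = (10.5236·4.7492 − 6.8669·7.2871)/15.9867 = -0.00387.

k = 0.6950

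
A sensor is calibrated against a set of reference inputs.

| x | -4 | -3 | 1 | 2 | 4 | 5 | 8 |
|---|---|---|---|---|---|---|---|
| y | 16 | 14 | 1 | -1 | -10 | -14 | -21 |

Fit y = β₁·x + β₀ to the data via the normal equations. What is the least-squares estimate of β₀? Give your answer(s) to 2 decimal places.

β₀ = 3.84

The normal system AᵀA·[β₁, β₀]ᵀ = Aᵀy is [[135, 13]; [13, 7]]·[β₁, β₀]ᵀ = [-385, -15]ᵀ.
Δ = 135·7 − 13² = 776.
β₁ = ((-385)·7 − 13·(-15))/776 = -625/194; β₀ = (135·(-15) − 13·(-385))/776 = 745/194.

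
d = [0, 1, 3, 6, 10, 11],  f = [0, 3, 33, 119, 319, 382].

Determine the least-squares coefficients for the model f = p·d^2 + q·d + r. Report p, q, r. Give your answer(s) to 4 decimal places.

Entries of XᵀX: Σd^2·d^2 = 26019, Σd^2·d = 2575, Σd^2 = 267, Σd·d = 267, Σd = 31, Σ1 = 6.
Right-hand side: Σd^2·f = 82706, Σd·f = 8208, Σf = 856.
Solving the 3×3 system (Gaussian elimination) gives p = 65699/22128, q = 16283/7376, r = -2383/2766.

p = 2.9690, q = 2.2076, r = -0.8615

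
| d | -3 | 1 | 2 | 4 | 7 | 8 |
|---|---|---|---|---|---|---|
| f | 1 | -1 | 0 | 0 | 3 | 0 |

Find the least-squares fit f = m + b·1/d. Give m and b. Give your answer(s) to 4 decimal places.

From the data, Σ1 = 6, Σ1/d = 283/168, Σ1/d·1/d = 41197/28224.
Right-hand side: Σf = 3, Σ1/d·f = -19/21.
AᵀA·[m, b]ᵀ = Aᵀf becomes [[6, 283/168]; [283/168, 41197/28224]]·[m, b]ᵀ = [3, -19/21]ᵀ.
Eliminating b: (41197/28224)·(row 1) − (283/168)·(row 2) gives (167093/28224)·m = (41197/28224)·3 − (283/168)·(-19/21) = 23801/4032, so m = 166607/167093.
Then b = ((-19/21) − (283/168)·(166607/167093))/(41197/28224) = -295848/167093.

m = 0.9971, b = -1.7706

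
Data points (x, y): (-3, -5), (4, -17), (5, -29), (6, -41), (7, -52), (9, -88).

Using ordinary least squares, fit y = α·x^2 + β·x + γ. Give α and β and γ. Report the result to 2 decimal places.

MᵀM·[α, β, γ]ᵀ = Mᵀy reads: 11220·α + 1450·β + 216·γ = -12194;  1450·α + 216·β + 28·γ = -1600;  216·α + 28·β + 6·γ = -232.
Solving the 3×3 system (Gaussian elimination) gives α = -74392/73893, β = -20883/24631, γ = 113278/73893.

α = -1.01, β = -0.85, γ = 1.53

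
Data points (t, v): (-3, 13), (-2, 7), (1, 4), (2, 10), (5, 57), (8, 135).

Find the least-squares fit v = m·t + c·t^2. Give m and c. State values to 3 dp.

Normal-equation sums: Σt·t = 107, Σt·t^2 = 611, Σt^2·t^2 = 4835.
Moment sums: Σt·v = 1336, Σt^2·v = 10254.
Determinant 107·4835 − 611² = 144024.
m = (1336·4835 − 611·10254)/144024 = 97183/72012; c = (107·10254 − 611·1336)/144024 = 140441/72012.

m = 1.350, c = 1.950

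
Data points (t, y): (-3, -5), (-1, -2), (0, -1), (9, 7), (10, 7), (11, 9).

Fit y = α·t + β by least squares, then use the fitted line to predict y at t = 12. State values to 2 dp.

MᵀM·[α, β]ᵀ = Mᵀy reads: 312·α + 26·β = 249;  26·α + 6·β = 15.
Δ = 312·6 − 26² = 1196.
α = (249·6 − 26·15)/1196 = 12/13; β = (312·15 − 26·249)/1196 = -3/2.
At t = 12: ŷ = (12/13)·(12) + (-3/2)·(1) = 249/26.

ŷ = 9.58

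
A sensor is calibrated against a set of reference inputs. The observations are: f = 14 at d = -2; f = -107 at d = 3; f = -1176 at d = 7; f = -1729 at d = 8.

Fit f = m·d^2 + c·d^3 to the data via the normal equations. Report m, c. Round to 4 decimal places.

Entries of XᵀX: Σd^2·d^2 = 6594, Σd^2·d^3 = 49786, Σd^3·d^3 = 380586.
Moment sums: Σd^2·f = -169187, Σd^3·f = -1291617.
Determinant 6594·380586 − 49786² = 30938288.
m = ((-169187)·380586 − 49786·(-1291617))/30938288 = -21439905/7734572; c = (6594·(-1291617) − 49786·(-169187))/30938288 = -23444629/7734572.

m = -2.7720, c = -3.0311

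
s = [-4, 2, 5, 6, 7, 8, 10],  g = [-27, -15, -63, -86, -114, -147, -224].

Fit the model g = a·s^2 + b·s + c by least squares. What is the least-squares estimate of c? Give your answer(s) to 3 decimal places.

c = -2.493

Sums needed: Σs^2·s^2 = 18690, Σs^2·s = 2140, Σs^2 = 294, Σs·s = 294, Σs = 34, Σ1 = 7.
For Mᵀg: Σs^2·g = -42557, Σs·g = -4967, Σg = -676.
Normal equations: [[18690, 2140, 294]; [2140, 294, 34]; [294, 34, 7]]·[a, b, c]ᵀ = [-42557, -4967, -676]ᵀ.
Inverting the 3×3 Gram matrix, [a, b, c]ᵀ = [-2192955/1085938, -295865/155134, -1353532/542969]ᵀ.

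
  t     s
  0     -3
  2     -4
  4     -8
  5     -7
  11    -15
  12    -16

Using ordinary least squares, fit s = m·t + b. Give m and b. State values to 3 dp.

Sums needed: Σt·t = 310, Σt = 34, Σ1 = 6.
And Σt·s = -432, Σs = -53.
Normal equations: [[310, 34]; [34, 6]]·[m, b]ᵀ = [-432, -53]ᵀ.
det = 310·6 − 34² = 704.
m = ((-432)·6 − 34·(-53))/704 = -395/352; b = (310·(-53) − 34·(-432))/704 = -871/352.

m = -1.122, b = -2.474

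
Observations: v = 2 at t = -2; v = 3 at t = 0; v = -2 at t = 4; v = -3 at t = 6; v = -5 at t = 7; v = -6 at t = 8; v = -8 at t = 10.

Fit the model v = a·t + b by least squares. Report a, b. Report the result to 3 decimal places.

a = -0.912, b = 1.584

Forming AᵀA = [[269, 33]; [33, 7]] and Aᵀv = [-193, -19]ᵀ gives AᵀA·[a, b]ᵀ = Aᵀv.
Δ = 269·7 − 33² = 794.
a = ((-193)·7 − 33·(-19))/794 = -362/397; b = (269·(-19) − 33·(-193))/794 = 629/397.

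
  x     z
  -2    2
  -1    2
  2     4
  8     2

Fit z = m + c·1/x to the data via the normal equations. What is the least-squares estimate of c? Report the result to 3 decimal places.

Sums needed: Σ1 = 4, Σ1/x = -7/8, Σ1/x·1/x = 97/64.
Right-hand side: Σz = 10, Σ1/x·z = -3/4.
Normal equations: [[4, -7/8]; [-7/8, 97/64]]·[m, c]ᵀ = [10, -3/4]ᵀ.
det = 4·(97/64) − (-7/8)² = 339/64.
m = (10·(97/64) − (-7/8)·(-3/4))/(339/64) = 928/339; c = (4·(-3/4) − (-7/8)·10)/(339/64) = 368/339.

c = 1.086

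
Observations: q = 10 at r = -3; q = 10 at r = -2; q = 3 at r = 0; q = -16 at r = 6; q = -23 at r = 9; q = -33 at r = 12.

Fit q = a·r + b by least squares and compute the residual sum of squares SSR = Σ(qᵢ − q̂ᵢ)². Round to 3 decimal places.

SSR = 6.245

With design matrix A, AᵀA = [[274, 22]; [22, 6]] and Aᵀq = [-749, -49]ᵀ.
Determinant 274·6 − 22² = 1160.
a = ((-749)·6 − 22·(-49))/1160 = -427/145; b = (274·(-49) − 22·(-749))/1160 = 763/290.
Residuals: -85/58, 429/290, 107/290, -279/290, 253/290, -17/58; SSR = 1811/290.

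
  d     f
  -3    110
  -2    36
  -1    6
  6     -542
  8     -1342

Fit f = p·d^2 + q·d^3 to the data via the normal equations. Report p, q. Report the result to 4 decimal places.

p = 3.0159, q = -3.0003

Compute the Gram sums: Σd^2·d^2 = 5490, Σd^2·d^3 = 40268, Σd^3·d^3 = 309594.
And Σd^2·f = -104260, Σd^3·f = -807440.
Normal equations: [[5490, 40268]; [40268, 309594]]·[p, q]ᵀ = [-104260, -807440]ᵀ.
Determinant 5490·309594 − 40268² = 78159236.
p = ((-104260)·309594 − 40268·(-807440))/78159236 = 58930870/19539809; q = (5490·(-807440) − 40268·(-104260))/78159236 = -58625980/19539809.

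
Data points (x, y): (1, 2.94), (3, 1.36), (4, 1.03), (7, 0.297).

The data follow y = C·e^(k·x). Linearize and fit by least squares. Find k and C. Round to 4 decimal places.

Let Y = ln y. Fitting Y = k·x + ln C by least squares:
AᵀA = [[75.0000, 15.0000]; [15.0000, 4]], rhs = [-6.3791, 0.2014]ᵀ  (here Σx = 15.0000, Σ(x)² = 75.0000, Σln y = 0.2014, Σx·ln y = -6.3791).
Solving (det = 75.0000): k = -0.38050, ln C = 1.47724, so C = exp(1.47724) = 4.38085.

k = -0.3805, C = 4.3808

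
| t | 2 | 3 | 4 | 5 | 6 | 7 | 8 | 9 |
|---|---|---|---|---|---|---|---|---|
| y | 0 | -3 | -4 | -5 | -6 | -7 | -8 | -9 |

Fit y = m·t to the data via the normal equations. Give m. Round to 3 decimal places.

m = -0.986

Compute the Gram sums: Σt·t = 284.
And Σt·y = -280.
Normal equations: [[284]]·[m]ᵀ = [-280]ᵀ.
m = (-280)/284 = -0.985915.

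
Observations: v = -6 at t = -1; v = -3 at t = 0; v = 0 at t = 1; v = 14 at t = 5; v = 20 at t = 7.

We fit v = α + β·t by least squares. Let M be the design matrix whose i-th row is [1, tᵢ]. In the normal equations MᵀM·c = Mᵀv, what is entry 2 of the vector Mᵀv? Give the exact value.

Entry 2 ↔ basis t, so (Mᵀv)_{2} = Σᵢ (t)·vᵢ = (-1)·(-6) + (0)·(-3) + (1)·(0) + (5)·(14) + (7)·(20) = 216.

216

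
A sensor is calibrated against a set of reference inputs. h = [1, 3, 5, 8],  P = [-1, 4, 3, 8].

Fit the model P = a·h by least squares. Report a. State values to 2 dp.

a = 0.91

The normal equations are: 99·a = 90.
a = 90/99 = 0.909091.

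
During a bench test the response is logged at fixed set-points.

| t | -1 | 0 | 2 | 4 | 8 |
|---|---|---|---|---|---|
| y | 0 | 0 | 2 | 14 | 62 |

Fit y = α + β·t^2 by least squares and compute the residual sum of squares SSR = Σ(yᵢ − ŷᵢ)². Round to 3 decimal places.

SSR = 2.345

Normal-equation sums: Σ1 = 5, Σt^2 = 85, Σt^2·t^2 = 4369.
Right-hand side: Σy = 78, Σt^2·y = 4200.
Determinant 5·4369 − 85² = 14620.
α = (78·4369 − 85·4200)/14620 = -477/430; β = (5·4200 − 85·78)/14620 = 1437/1462.
Residuals: 462/3655, 477/430, -6011/7310, -4511/7310, 1489/7310; SSR = 8571/3655.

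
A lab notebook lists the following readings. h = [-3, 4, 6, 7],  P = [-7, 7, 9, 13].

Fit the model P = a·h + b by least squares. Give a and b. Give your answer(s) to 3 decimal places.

a = 1.918, b = -1.213

Setting ∂/∂a … = 0 gives: 110·a + 14·b = 194;  14·a + 4·b = 22.
(Σh·h = 110, Σh = 14, Σ1 = 4, Σh·P = 194, ΣP = 22.)
det = 110·4 − 14² = 244.
a = (194·4 − 14·22)/244 = 117/61; b = (110·22 − 14·194)/244 = -74/61.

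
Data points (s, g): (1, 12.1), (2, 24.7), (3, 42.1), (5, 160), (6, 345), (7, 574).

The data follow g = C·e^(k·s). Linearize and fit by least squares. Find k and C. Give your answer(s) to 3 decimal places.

Linearized form: ln g = k·s + ln C. From the 6 transformed points,
AᵀA = [[124.0000, 24.0000]; [24.0000, 6]], rhs = [125.0325, 26.7114]ᵀ  (here Σs = 24.0000, Σ(s)² = 124.0000, Σln g = 26.7114, Σs·ln g = 125.0325).
Solving (det = 168.0000): k = 0.64953, ln C = 1.85377, so C = exp(1.85377) = 6.38387.

k = 0.650, C = 6.384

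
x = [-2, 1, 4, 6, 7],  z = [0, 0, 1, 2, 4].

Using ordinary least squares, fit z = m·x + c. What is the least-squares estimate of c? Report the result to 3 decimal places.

AᵀA·[m, c]ᵀ = Aᵀz reads: 106·m + 16·c = 44;  16·m + 5·c = 7.
Determinant 106·5 − 16² = 274.
m = (44·5 − 16·7)/274 = 54/137; c = (106·7 − 16·44)/274 = 19/137.

c = 0.139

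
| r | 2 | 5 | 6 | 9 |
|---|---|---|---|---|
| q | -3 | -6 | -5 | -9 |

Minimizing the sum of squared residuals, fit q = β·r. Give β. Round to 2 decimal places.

β = -1.01

Entries of XᵀX: Σr·r = 146.
Right-hand side: Σr·q = -147.
Hence β = -147 / 146 ≈ -1.00685.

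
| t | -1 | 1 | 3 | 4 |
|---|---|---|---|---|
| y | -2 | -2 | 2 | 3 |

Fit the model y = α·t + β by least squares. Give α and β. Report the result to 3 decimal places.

Setting ∂/∂α … = 0 gives: 27·α + 7·β = 18;  7·α + 4·β = 1.
(Σt·t = 27, Σt = 7, Σ1 = 4, Σt·y = 18, Σy = 1.)
Δ = 27·4 − 7² = 59.
α = (18·4 − 7·1)/59 = 65/59; β = (27·1 − 7·18)/59 = -99/59.

α = 1.102, β = -1.678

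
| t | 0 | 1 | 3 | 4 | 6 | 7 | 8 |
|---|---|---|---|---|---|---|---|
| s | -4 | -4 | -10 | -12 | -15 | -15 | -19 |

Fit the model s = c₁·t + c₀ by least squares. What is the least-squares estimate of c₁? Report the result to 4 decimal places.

c₁ = -1.8542

Compute the Gram sums: Σt·t = 175, Σt = 29, Σ1 = 7.
Right-hand side: Σt·s = -429, Σs = -79.
AᵀA·[c₁, c₀]ᵀ = Aᵀs becomes [[175, 29]; [29, 7]]·[c₁, c₀]ᵀ = [-429, -79]ᵀ.
Δ = 175·7 − 29² = 384.
c₁ = ((-429)·7 − 29·(-79))/384 = -89/48; c₀ = (175·(-79) − 29·(-429))/384 = -173/48.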